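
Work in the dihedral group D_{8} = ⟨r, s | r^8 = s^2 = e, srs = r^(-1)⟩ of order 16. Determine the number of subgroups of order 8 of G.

|G| = 16 and 8 | 16, so subgroups of order 8 are possible by Lagrange.
The subgroups of order 8 are: {e, r, r^2, r^3, r^4, r^5, r^6, r^7}; {e, r^2, r^4, r^6, s, r^2s, r^4s, r^6s}; {e, r^2, r^4, r^6, rs, r^3s, r^5s, r^7s}.
So G has 3 subgroups of order 8.

3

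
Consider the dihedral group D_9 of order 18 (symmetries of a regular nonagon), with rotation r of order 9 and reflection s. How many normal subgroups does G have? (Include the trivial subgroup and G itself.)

G has 16 subgroups. Checking conjugation-invariance by order — order 1: 1/1 normal; order 2: 0/9 normal; order 3: 1/1 normal; order 6: 0/3 normal; order 9: 1/1 normal; order 18: 1/1 normal.
Total normal subgroups: 4.

4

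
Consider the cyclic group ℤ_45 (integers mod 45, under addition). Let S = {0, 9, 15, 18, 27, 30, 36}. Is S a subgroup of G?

No

|S| = 7 does not divide |G| = 45, so by Lagrange S is not a subgroup.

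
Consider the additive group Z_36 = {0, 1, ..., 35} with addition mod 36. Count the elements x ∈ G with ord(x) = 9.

6

In a cyclic group of order 36, the number of elements of order d (for d | 36) is φ(d).
φ(9) = 6.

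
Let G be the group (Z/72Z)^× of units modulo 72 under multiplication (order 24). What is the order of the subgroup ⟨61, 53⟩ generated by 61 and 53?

12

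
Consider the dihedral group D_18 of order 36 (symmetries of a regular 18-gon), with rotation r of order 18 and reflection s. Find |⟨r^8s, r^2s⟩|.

|⟨r^8s⟩| = 2 and |⟨r^2s⟩| = 2, so |H| is a multiple of lcm(2, 2) = 2 and divides |G| = 36.
Closing under the operation: H = {e, r^6, r^12, r^2s, r^8s, r^14s}, so |H| = 6.

6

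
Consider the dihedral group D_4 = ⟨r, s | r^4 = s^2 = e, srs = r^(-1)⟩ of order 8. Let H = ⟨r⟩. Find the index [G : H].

|⟨r⟩| = 4 and |G| = 8.
By Lagrange, [G : H] = |G|/|H| = 8/4 = 2.

2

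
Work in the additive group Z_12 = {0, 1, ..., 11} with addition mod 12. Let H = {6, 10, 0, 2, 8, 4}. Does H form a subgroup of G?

Yes

|H| = 6 divides |G| = 12, consistent with Lagrange.
H contains the identity, every element's inverse is in H, and H is closed under +: it is a subgroup.
In fact H = ⟨2⟩.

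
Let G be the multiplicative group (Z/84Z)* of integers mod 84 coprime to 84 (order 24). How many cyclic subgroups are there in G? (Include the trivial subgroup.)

A cyclic subgroup of order d is generated by each of its φ(d) elements of order d, so the cyclic subgroups of order d number (#elements of order d)/φ(d).
Cyclic subgroups by order — order 1: 1; order 2: 7; order 3: 1; order 6: 7.
Total: 16.

16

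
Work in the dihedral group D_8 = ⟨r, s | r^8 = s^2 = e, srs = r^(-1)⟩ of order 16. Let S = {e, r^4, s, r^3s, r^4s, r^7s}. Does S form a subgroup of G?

|S| = 6 does not divide |G| = 16, so by Lagrange S is not a subgroup.

No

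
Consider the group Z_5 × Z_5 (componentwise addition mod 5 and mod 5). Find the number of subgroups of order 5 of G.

6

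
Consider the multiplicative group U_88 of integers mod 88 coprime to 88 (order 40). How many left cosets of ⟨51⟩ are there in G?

|⟨51⟩| = 10 and |G| = 40.
By Lagrange, [G : H] = |G|/|H| = 40/10 = 4.

4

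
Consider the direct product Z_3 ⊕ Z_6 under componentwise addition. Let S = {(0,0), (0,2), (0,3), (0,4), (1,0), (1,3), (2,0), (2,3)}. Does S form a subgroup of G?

|S| = 8 does not divide |G| = 18, so by Lagrange S is not a subgroup.

No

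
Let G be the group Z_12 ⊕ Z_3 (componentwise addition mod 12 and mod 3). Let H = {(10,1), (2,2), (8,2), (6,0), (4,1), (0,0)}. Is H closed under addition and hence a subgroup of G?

|H| = 6 divides |G| = 36, consistent with Lagrange.
H contains the identity, every element's inverse is in H, and H is closed under +: it is a subgroup.
In fact H = ⟨(10,1)⟩.

Yes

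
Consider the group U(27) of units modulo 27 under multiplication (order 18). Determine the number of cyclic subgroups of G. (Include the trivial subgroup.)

6

Group the elements of G by the cyclic subgroup they generate; each cyclic subgroup of order d accounts for φ(d) elements.
Cyclic subgroups by order — order 1: 1; order 2: 1; order 3: 1; order 6: 1; order 9: 1; order 18: 1.
Total: 6.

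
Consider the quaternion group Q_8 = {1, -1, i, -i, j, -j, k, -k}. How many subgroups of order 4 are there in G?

3

|G| = 8 and 4 | 8, so subgroups of order 4 are possible by Lagrange.
The subgroups of order 4 are: {1, -1, i, -i}; {1, -1, j, -j}; {1, -1, k, -k}.
So G has 3 subgroups of order 4.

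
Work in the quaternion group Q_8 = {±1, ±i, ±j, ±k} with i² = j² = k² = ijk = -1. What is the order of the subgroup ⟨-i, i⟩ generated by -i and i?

4

|⟨-i⟩| = 4 and |⟨i⟩| = 4, so |H| is a multiple of lcm(4, 4) = 4 and divides |G| = 8.
Closing under the operation: H = {1, -1, i, -i}, so |H| = 4.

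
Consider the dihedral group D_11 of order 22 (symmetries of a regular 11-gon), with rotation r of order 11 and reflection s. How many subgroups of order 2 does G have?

|G| = 22 and 2 | 22, so subgroups of order 2 are possible by Lagrange.
The subgroups of order 2 are: {e, r^10s}; {e, r^2s}; {e, r^3s}; {e, r^4s}; … (11 in all).
So G has 11 subgroups of order 2.

11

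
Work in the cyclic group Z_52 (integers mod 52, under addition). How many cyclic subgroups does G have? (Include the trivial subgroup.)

6

Group the elements of G by the cyclic subgroup they generate; each cyclic subgroup of order d accounts for φ(d) elements.
Cyclic subgroups by order — order 1: 1; order 2: 1; order 4: 1; order 13: 1; order 26: 1; order 52: 1.
Total: 6.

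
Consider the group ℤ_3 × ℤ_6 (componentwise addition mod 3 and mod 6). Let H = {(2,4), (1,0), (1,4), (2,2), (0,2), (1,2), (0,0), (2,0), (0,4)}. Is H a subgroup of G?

Yes

|H| = 9 divides |G| = 18, consistent with Lagrange.
H contains the identity, every element's inverse is in H, and H is closed under +: it is a subgroup.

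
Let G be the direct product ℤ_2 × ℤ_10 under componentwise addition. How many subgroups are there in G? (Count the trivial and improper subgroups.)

10

|G| = 20, so by Lagrange every subgroup order divides 20. Divisors: 1, 2, 4, 5, 10, 20.
Subgroups by order — order 1: 1; order 2: 3; order 4: 1; order 5: 1; order 10: 3; order 20: 1.
Total: 1 + 3 + 1 + 1 + 3 + 1 = 10.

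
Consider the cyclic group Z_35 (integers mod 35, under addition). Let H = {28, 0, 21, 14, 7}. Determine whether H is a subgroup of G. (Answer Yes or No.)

|H| = 5 divides |G| = 35, consistent with Lagrange.
H contains the identity, every element's inverse is in H, and H is closed under +: it is a subgroup.
In fact H = ⟨21⟩.

Yes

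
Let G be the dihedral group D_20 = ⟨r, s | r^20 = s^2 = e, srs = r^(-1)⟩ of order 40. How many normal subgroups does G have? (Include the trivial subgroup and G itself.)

G has 48 subgroups. Checking conjugation-invariance by order — order 1: 1/1 normal; order 2: 1/21 normal; order 4: 1/11 normal; order 5: 1/1 normal; order 8: 0/5 normal; order 10: 1/5 normal; order 20: 3/3 normal; order 40: 1/1 normal.
Total normal subgroups: 9.

9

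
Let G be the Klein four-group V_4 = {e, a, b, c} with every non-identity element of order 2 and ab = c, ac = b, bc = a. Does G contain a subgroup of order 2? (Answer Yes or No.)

Yes

2 | 4. A subgroup of order 2 is {e, a}.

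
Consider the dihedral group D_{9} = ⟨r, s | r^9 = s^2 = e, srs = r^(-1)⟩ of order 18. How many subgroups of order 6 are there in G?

|G| = 18 and 6 | 18, so subgroups of order 6 are possible by Lagrange.
The subgroups of order 6 are: {e, r^3, r^6, r^2s, r^5s, r^8s}; {e, r^3, r^6, s, r^3s, r^6s}; {e, r^3, r^6, rs, r^4s, r^7s}.
So G has 3 subgroups of order 6.

3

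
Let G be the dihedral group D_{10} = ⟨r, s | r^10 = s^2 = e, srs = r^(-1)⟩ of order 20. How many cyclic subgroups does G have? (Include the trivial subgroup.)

A cyclic subgroup of order d is generated by each of its φ(d) elements of order d, so the cyclic subgroups of order d number (#elements of order d)/φ(d).
Cyclic subgroups by order — order 1: 1; order 2: 11; order 5: 1; order 10: 1.
Total: 14.

14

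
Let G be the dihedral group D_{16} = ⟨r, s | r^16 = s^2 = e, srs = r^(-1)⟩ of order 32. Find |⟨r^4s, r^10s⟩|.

16

|⟨r^4s⟩| = 2 and |⟨r^10s⟩| = 2, so |H| is a multiple of lcm(2, 2) = 2 and divides |G| = 32.
Closing under the operation: H = {e, r^2, r^4, r^6, r^8, r^10, r^12, r^14, s, r^2s, r^4s, r^6s, r^8s, r^10s, r^12s, r^14s}, so |H| = 16.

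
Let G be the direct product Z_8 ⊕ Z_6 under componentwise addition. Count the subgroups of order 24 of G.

3

|G| = 48 and 24 | 48, so subgroups of order 24 are possible by Lagrange.
The subgroups of order 24 are: {(0,0), (0,1), (0,2), (0,3), (0,4), (0,5), (2,0), (2,1), (2,2), (2,3), (2,4), (2,5), (4,0), (4,1), (4,2), (4,3), (4,4), (4,5), (6,0), (6,1), (6,2), (6,3), (6,4), (6,5)}; {(0,0), (0,2), (0,4), (1,0), (1,2), (1,4), (2,0), (2,2), (2,4), (3,0), (3,2), (3,4), (4,0), (4,2), (4,4), (5,0), (5,2), (5,4), (6,0), (6,2), (6,4), (7,0), (7,2), (7,4)}; {(0,0), (0,2), (0,4), (1,1), (1,3), (1,5), (2,0), (2,2), (2,4), (3,1), (3,3), (3,5), (4,0), (4,2), (4,4), (5,1), (5,3), (5,5), (6,0), (6,2), (6,4), (7,1), (7,3), (7,5)}.
So G has 3 subgroups of order 24.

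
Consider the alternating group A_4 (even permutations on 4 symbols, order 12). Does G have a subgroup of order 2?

2 | 12. A subgroup of order 2 is {e, (1 2)(3 4)}.

Yes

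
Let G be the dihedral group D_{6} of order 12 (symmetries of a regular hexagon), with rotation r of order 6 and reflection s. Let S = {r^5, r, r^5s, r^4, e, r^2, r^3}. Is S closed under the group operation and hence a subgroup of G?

|S| = 7 does not divide |G| = 12, so by Lagrange S is not a subgroup.

No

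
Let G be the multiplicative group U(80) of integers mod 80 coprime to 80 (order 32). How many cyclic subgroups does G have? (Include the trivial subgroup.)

20

Each element a generates a cyclic subgroup ⟨a⟩; distinct elements may generate the same one (a cyclic group of order d has φ(d) generators).
Cyclic subgroups by order — order 1: 1; order 2: 7; order 4: 12.
Total: 20.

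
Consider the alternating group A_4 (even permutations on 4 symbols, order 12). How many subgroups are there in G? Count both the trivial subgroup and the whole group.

|G| = 12, so by Lagrange every subgroup order divides 12. Divisors: 1, 2, 3, 4, 6, 12.
Subgroups by order — order 1: 1; order 2: 3; order 3: 4; order 4: 1; order 6: 0; order 12: 1.
Total: 1 + 3 + 4 + 1 + 0 + 1 = 10.

10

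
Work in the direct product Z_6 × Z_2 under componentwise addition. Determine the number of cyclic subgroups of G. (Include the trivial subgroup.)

Group the elements of G by the cyclic subgroup they generate; each cyclic subgroup of order d accounts for φ(d) elements.
Cyclic subgroups by order — order 1: 1; order 2: 3; order 3: 1; order 6: 3.
Total: 8.

8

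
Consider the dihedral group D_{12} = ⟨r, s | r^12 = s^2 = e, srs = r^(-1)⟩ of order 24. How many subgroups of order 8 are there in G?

3

|G| = 24 and 8 | 24, so subgroups of order 8 are possible by Lagrange.
The subgroups of order 8 are: {e, r^3, r^6, r^9, rs, r^4s, r^7s, r^10s}; {e, r^3, r^6, r^9, r^2s, r^5s, r^8s, r^11s}; {e, r^3, r^6, r^9, s, r^3s, r^6s, r^9s}.
So G has 3 subgroups of order 8.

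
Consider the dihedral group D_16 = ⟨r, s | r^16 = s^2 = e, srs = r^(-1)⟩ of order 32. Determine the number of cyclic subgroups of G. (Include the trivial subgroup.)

Each element a generates a cyclic subgroup ⟨a⟩; distinct elements may generate the same one (a cyclic group of order d has φ(d) generators).
Cyclic subgroups by order — order 1: 1; order 2: 17; order 4: 1; order 8: 1; order 16: 1.
Total: 21.

21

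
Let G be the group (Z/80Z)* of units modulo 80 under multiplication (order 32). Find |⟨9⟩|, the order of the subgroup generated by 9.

2

Compute successive powers of 9 mod 80: 9, 1; 9^2 ≡ 1 (mod 80).
So |⟨9⟩| = 2.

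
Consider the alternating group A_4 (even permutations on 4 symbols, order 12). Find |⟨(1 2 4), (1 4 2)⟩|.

|⟨(1 2 4)⟩| = 3 and |⟨(1 4 2)⟩| = 3, so |H| is a multiple of lcm(3, 3) = 3 and divides |G| = 12.
Closing under the operation: H = {e, (1 2 4), (1 4 2)}, so |H| = 3.

3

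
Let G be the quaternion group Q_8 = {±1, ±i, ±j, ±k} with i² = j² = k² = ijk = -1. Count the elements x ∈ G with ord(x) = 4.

The elements of order 4 are: i, -i, j, -j, k, -k.
That's 6.

6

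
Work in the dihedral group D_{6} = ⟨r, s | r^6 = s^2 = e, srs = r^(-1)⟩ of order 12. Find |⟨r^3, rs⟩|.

|⟨r^3⟩| = 2 and |⟨rs⟩| = 2, so |H| is a multiple of lcm(2, 2) = 2 and divides |G| = 12.
Closing under the operation: H = {e, r^3, rs, r^4s}, so |H| = 4.

4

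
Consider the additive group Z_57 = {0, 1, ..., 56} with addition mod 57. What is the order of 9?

19

In Z_57, the order of an element a is n/gcd(a, n).
gcd(9, 57) = 3, so |⟨9⟩| = 57/3 = 19.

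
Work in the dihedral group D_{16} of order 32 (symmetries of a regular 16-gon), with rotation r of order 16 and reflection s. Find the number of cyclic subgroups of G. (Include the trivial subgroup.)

21

Each element a generates a cyclic subgroup ⟨a⟩; distinct elements may generate the same one (a cyclic group of order d has φ(d) generators).
Cyclic subgroups by order — order 1: 1; order 2: 17; order 4: 1; order 8: 1; order 16: 1.
Total: 21.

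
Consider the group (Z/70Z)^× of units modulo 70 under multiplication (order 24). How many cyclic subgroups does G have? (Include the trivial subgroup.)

A cyclic subgroup of order d is generated by each of its φ(d) elements of order d, so the cyclic subgroups of order d number (#elements of order d)/φ(d).
Cyclic subgroups by order — order 1: 1; order 2: 3; order 3: 1; order 4: 2; order 6: 3; order 12: 2.
Total: 12.

12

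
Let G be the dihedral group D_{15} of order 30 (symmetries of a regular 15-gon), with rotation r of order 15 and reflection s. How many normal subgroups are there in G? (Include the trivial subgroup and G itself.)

G has 28 subgroups. Checking conjugation-invariance by order — order 1: 1/1 normal; order 2: 0/15 normal; order 3: 1/1 normal; order 5: 1/1 normal; order 6: 0/5 normal; order 10: 0/3 normal; order 15: 1/1 normal; order 30: 1/1 normal.
Total normal subgroups: 5.

5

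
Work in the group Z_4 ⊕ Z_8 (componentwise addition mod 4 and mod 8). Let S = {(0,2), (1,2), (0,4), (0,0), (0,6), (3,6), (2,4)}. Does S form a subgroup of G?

No

|S| = 7 does not divide |G| = 32, so by Lagrange S is not a subgroup.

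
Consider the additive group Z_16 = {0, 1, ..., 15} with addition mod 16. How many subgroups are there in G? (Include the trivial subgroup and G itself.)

5

A cyclic group of order 16 has exactly one subgroup for each divisor of 16.
Divisors of 16: 1, 2, 4, 8, 16.
So Z_16 has 5 subgroups.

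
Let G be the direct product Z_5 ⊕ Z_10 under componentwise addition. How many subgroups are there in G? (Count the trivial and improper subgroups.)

|G| = 50, so by Lagrange every subgroup order divides 50. Divisors: 1, 2, 5, 10, 25, 50.
Subgroups by order — order 1: 1; order 2: 1; order 5: 6; order 10: 6; order 25: 1; order 50: 1.
Total: 1 + 1 + 6 + 6 + 1 + 1 = 16.

16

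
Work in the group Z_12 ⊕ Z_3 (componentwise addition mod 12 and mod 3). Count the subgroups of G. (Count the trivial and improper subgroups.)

18

|G| = 36, so by Lagrange every subgroup order divides 36. Divisors: 1, 2, 3, 4, 6, 9, 12, 18, 36.
Subgroups by order — order 1: 1; order 2: 1; order 3: 4; order 4: 1; order 6: 4; order 9: 1; order 12: 4; order 18: 1; order 36: 1.
Total: 1 + 1 + 4 + 1 + 4 + 1 + 4 + 1 + 1 = 18.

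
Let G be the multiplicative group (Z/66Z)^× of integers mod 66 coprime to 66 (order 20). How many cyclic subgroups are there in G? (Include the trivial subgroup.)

8

A cyclic subgroup of order d is generated by each of its φ(d) elements of order d, so the cyclic subgroups of order d number (#elements of order d)/φ(d).
Cyclic subgroups by order — order 1: 1; order 2: 3; order 5: 1; order 10: 3.
Total: 8.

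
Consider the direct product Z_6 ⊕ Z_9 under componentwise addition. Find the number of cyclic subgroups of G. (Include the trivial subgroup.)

16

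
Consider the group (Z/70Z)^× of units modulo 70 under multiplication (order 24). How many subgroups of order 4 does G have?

3

|G| = 24 and 4 | 24, so subgroups of order 4 are possible by Lagrange.
The subgroups of order 4 are: {1, 13, 27, 29}; {1, 29, 41, 69}; {1, 29, 43, 57}.
So G has 3 subgroups of order 4.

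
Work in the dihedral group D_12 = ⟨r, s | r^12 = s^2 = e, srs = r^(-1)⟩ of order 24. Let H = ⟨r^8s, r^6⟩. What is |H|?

|⟨r^8s⟩| = 2 and |⟨r^6⟩| = 2, so |H| is a multiple of lcm(2, 2) = 2 and divides |G| = 24.
Closing under the operation: H = {e, r^6, r^2s, r^8s}, so |H| = 4.

4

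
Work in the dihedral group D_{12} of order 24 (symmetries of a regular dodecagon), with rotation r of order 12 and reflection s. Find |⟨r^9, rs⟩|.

|⟨r^9⟩| = 4 and |⟨rs⟩| = 2, so |H| is a multiple of lcm(4, 2) = 4 and divides |G| = 24.
Closing under the operation: H = {e, r^3, r^6, r^9, rs, r^4s, r^7s, r^10s}, so |H| = 8.

8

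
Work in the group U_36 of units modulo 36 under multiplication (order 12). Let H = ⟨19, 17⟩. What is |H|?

4

|⟨19⟩| = 2 and |⟨17⟩| = 2, so |H| is a multiple of lcm(2, 2) = 2 and divides |G| = 12.
Closing under the operation: H = {1, 17, 19, 35}, so |H| = 4.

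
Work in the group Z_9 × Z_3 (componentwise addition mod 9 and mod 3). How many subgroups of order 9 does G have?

|G| = 27 and 9 | 27, so subgroups of order 9 are possible by Lagrange.
The subgroups of order 9 are: {(0,0), (0,1), (0,2), (3,0), (3,1), (3,2), (6,0), (6,1), (6,2)}; {(0,0), (1,0), (2,0), (3,0), (4,0), (5,0), (6,0), (7,0), (8,0)}; {(0,0), (1,1), (2,2), (3,0), (4,1), (5,2), (6,0), (7,1), (8,2)}; {(0,0), (1,2), (2,1), (3,0), (4,2), (5,1), (6,0), (7,2), (8,1)}.
So G has 4 subgroups of order 9.

4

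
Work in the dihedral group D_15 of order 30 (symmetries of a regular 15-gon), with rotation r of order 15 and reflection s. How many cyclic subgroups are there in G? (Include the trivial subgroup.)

Each element a generates a cyclic subgroup ⟨a⟩; distinct elements may generate the same one (a cyclic group of order d has φ(d) generators).
Cyclic subgroups by order — order 1: 1; order 2: 15; order 3: 1; order 5: 1; order 15: 1.
Total: 19.

19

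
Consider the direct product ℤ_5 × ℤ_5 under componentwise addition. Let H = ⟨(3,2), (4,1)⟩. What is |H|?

|⟨(3,2)⟩| = 5 and |⟨(4,1)⟩| = 5, so |H| is a multiple of lcm(5, 5) = 5 and divides |G| = 25.
Closing under the operation: H = {(0,0), (1,4), (2,3), (3,2), (4,1)}, so |H| = 5.

5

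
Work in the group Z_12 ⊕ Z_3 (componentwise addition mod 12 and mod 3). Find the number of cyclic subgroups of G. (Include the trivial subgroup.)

Group the elements of G by the cyclic subgroup they generate; each cyclic subgroup of order d accounts for φ(d) elements.
Cyclic subgroups by order — order 1: 1; order 2: 1; order 3: 4; order 4: 1; order 6: 4; order 12: 4.
Total: 15.

15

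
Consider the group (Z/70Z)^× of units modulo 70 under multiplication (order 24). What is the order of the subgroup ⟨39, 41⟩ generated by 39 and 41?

12

|⟨39⟩| = 6 and |⟨41⟩| = 2, so |H| is a multiple of lcm(6, 2) = 6 and divides |G| = 24.
Closing under the operation: H = {1, 9, 11, 19, 29, 31, 39, 41, 51, 59, 61, 69}, so |H| = 12.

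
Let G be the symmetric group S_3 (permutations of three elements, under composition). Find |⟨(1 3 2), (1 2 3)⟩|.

|⟨(1 3 2)⟩| = 3 and |⟨(1 2 3)⟩| = 3, so |H| is a multiple of lcm(3, 3) = 3 and divides |G| = 6.
Closing under the operation: H = {e, (1 2 3), (1 3 2)}, so |H| = 3.

3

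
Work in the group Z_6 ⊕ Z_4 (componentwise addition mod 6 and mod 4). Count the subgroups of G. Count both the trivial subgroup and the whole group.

|G| = 24, so by Lagrange every subgroup order divides 24. Divisors: 1, 2, 3, 4, 6, 8, 12, 24.
Subgroups by order — order 1: 1; order 2: 3; order 3: 1; order 4: 3; order 6: 3; order 8: 1; order 12: 3; order 24: 1.
Total: 1 + 3 + 1 + 3 + 3 + 1 + 3 + 1 = 16.

16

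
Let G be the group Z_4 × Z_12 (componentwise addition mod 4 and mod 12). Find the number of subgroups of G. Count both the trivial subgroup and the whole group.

|G| = 48, so by Lagrange every subgroup order divides 48. Divisors: 1, 2, 3, 4, 6, 8, 12, 16, 24, 48.
Subgroups by order — order 1: 1; order 2: 3; order 3: 1; order 4: 7; order 6: 3; order 8: 3; order 12: 7; order 16: 1; order 24: 3; order 48: 1.
Total: 1 + 3 + 1 + 7 + 3 + 3 + 7 + 1 + 3 + 1 = 30.

30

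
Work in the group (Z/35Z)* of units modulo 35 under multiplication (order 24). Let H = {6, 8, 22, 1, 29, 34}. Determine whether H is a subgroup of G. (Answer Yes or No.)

No

Closure fails: 34 · 8 = 27 ∉ H. So H is not a subgroup.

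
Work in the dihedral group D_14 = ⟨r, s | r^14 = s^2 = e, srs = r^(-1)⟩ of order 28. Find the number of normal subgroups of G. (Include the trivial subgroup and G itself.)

7

G has 28 subgroups. Checking conjugation-invariance by order — order 1: 1/1 normal; order 2: 1/15 normal; order 4: 0/7 normal; order 7: 1/1 normal; order 14: 3/3 normal; order 28: 1/1 normal.
Total normal subgroups: 7.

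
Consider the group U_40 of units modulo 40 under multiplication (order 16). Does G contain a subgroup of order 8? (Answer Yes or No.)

8 | 16. A subgroup of order 8 is {1, 7, 9, 11, 13, 19, 23, 37}.

Yes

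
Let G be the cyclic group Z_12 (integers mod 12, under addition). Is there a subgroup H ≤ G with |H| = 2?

Yes

2 | 12. A subgroup of order 2 is {0, 6}.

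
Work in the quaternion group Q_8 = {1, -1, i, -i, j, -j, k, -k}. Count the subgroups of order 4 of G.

3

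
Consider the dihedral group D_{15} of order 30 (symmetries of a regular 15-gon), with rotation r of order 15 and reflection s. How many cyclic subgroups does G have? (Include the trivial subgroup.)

A cyclic subgroup of order d is generated by each of its φ(d) elements of order d, so the cyclic subgroups of order d number (#elements of order d)/φ(d).
Cyclic subgroups by order — order 1: 1; order 2: 15; order 3: 1; order 5: 1; order 15: 1.
Total: 19.

19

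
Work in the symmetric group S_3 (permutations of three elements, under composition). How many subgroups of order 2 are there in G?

3

|G| = 6 and 2 | 6, so subgroups of order 2 are possible by Lagrange.
The subgroups of order 2 are: {e, (1 2)}; {e, (1 3)}; {e, (2 3)}.
So G has 3 subgroups of order 2.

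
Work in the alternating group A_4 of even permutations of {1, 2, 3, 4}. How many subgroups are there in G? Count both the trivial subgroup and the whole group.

|G| = 12, so by Lagrange every subgroup order divides 12. Divisors: 1, 2, 3, 4, 6, 12.
Subgroups by order — order 1: 1; order 2: 3; order 3: 4; order 4: 1; order 6: 0; order 12: 1.
Total: 1 + 3 + 4 + 1 + 0 + 1 = 10.

10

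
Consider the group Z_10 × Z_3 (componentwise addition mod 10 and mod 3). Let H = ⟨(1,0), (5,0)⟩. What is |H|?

10

|⟨(1,0)⟩| = 10 and |⟨(5,0)⟩| = 2, so |H| is a multiple of lcm(10, 2) = 10 and divides |G| = 30.
Closing under the operation: H = {(0,0), (1,0), (2,0), (3,0), (4,0), (5,0), (6,0), (7,0), (8,0), (9,0)}, so |H| = 10.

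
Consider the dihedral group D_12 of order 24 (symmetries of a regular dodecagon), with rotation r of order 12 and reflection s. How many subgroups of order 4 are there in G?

|G| = 24 and 4 | 24, so subgroups of order 4 are possible by Lagrange.
The subgroups of order 4 are: {e, r^6, r^4s, r^10s}; {e, r^6, r^5s, r^11s}; {e, r^6, r^2s, r^8s}; {e, r^3, r^6, r^9}; … (7 in all).
So G has 7 subgroups of order 4.

7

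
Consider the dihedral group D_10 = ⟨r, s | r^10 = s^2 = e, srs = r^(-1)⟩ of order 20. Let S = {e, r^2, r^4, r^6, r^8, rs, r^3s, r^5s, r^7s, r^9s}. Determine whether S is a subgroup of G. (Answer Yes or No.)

Yes

|S| = 10 divides |G| = 20, consistent with Lagrange.
S contains the identity, every element's inverse is in S, and S is closed under ·: it is a subgroup.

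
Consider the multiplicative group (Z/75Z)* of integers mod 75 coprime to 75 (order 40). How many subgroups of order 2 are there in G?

3

|G| = 40 and 2 | 40, so subgroups of order 2 are possible by Lagrange.
The subgroups of order 2 are: {1, 26}; {1, 49}; {1, 74}.
So G has 3 subgroups of order 2.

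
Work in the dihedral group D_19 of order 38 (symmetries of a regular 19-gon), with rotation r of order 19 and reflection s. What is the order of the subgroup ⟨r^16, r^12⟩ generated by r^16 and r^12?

19

|⟨r^16⟩| = 19 and |⟨r^12⟩| = 19, so |H| is a multiple of lcm(19, 19) = 19 and divides |G| = 38.
Closing under the operation: H = {e, r, r^2, r^3, r^4, r^5, r^6, r^7, r^8, r^9, r^10, r^11, r^12, r^13, r^14, r^15, r^16, r^17, r^18}, so |H| = 19.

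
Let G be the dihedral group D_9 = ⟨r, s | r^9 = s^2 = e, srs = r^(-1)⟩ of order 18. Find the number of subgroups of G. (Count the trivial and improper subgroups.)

16

|G| = 18, so by Lagrange every subgroup order divides 18. Divisors: 1, 2, 3, 6, 9, 18.
Subgroups by order — order 1: 1; order 2: 9; order 3: 1; order 6: 3; order 9: 1; order 18: 1.
Total: 1 + 9 + 1 + 3 + 1 + 1 = 16.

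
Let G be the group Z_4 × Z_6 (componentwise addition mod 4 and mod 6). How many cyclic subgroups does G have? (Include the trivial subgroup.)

12

Group the elements of G by the cyclic subgroup they generate; each cyclic subgroup of order d accounts for φ(d) elements.
Cyclic subgroups by order — order 1: 1; order 2: 3; order 3: 1; order 4: 2; order 6: 3; order 12: 2.
Total: 12.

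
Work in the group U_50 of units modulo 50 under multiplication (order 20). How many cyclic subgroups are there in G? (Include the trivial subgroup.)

A cyclic subgroup of order d is generated by each of its φ(d) elements of order d, so the cyclic subgroups of order d number (#elements of order d)/φ(d).
Cyclic subgroups by order — order 1: 1; order 2: 1; order 4: 1; order 5: 1; order 10: 1; order 20: 1.
Total: 6.

6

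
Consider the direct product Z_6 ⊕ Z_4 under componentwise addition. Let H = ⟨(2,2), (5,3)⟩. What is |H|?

|⟨(2,2)⟩| = 6 and |⟨(5,3)⟩| = 12, so |H| is a multiple of lcm(6, 12) = 12 and divides |G| = 24.
Closing under the operation: H = {(0,0), (0,2), (1,1), (1,3), (2,0), (2,2), (3,1), (3,3), (4,0), (4,2), (5,1), (5,3)}, so |H| = 12.

12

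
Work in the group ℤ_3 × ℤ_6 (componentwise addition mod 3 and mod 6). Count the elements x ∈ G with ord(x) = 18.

An element (a,b) has order lcm(ord(a), ord(b)); count pairs with lcm equal to 18.
Enumerating gives 0 such elements.

0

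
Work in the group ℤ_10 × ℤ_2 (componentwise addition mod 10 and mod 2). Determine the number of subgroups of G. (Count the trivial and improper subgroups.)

10

|G| = 20, so by Lagrange every subgroup order divides 20. Divisors: 1, 2, 4, 5, 10, 20.
Subgroups by order — order 1: 1; order 2: 3; order 4: 1; order 5: 1; order 10: 3; order 20: 1.
Total: 1 + 3 + 1 + 1 + 3 + 1 = 10.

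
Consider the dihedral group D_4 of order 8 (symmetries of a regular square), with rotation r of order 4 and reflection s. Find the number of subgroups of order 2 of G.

5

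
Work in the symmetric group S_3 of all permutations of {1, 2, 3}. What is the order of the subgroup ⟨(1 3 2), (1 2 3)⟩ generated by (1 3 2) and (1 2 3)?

3

|⟨(1 3 2)⟩| = 3 and |⟨(1 2 3)⟩| = 3, so |H| is a multiple of lcm(3, 3) = 3 and divides |G| = 6.
Closing under the operation: H = {e, (1 2 3), (1 3 2)}, so |H| = 3.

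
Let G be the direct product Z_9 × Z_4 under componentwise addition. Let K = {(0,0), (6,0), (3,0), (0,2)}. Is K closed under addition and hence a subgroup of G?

Closure fails: (0,2) + (6,0) = (6,2) ∉ K. So K is not a subgroup.

No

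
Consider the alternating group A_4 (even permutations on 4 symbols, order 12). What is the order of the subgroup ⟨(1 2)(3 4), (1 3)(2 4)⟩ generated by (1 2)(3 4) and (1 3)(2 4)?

|⟨(1 2)(3 4)⟩| = 2 and |⟨(1 3)(2 4)⟩| = 2, so |H| is a multiple of lcm(2, 2) = 2 and divides |G| = 12.
Closing under the operation: H = {e, (1 2)(3 4), (1 3)(2 4), (1 4)(2 3)}, so |H| = 4.

4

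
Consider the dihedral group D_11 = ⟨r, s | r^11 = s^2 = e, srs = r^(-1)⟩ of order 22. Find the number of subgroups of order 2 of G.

11

|G| = 22 and 2 | 22, so subgroups of order 2 are possible by Lagrange.
The subgroups of order 2 are: {e, r^10s}; {e, r^2s}; {e, r^3s}; {e, r^4s}; … (11 in all).
So G has 11 subgroups of order 2.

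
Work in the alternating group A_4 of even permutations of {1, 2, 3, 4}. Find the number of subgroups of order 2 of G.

|G| = 12 and 2 | 12, so subgroups of order 2 are possible by Lagrange.
The subgroups of order 2 are: {e, (1 2)(3 4)}; {e, (1 3)(2 4)}; {e, (1 4)(2 3)}.
So G has 3 subgroups of order 2.

3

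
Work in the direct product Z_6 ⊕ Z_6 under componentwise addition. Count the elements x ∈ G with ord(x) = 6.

24

An element (a,b) has order lcm(ord(a), ord(b)); count pairs with lcm equal to 6.
Enumerating gives 24 such elements.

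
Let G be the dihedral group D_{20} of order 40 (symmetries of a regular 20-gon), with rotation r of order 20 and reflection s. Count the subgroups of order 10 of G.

5

|G| = 40 and 10 | 40, so subgroups of order 10 are possible by Lagrange.
The subgroups of order 10 are: {e, r^2, r^4, r^6, r^8, r^10, r^12, r^14, r^16, r^18}; {e, r^4, r^8, r^12, r^16, r^2s, r^6s, r^10s, r^14s, r^18s}; {e, r^4, r^8, r^12, r^16, r^3s, r^7s, r^11s, r^15s, r^19s}; {e, r^4, r^8, r^12, r^16, s, r^4s, r^8s, r^12s, r^16s}; … (5 in all).
So G has 5 subgroups of order 10.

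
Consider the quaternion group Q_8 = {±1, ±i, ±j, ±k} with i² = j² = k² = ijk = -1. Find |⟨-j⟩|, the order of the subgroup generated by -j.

4

Computing powers of -j: the smallest k with (-j)^k = e is k = 4.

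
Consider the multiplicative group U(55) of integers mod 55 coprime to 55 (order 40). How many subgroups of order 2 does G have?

|G| = 40 and 2 | 40, so subgroups of order 2 are possible by Lagrange.
The subgroups of order 2 are: {1, 21}; {1, 34}; {1, 54}.
So G has 3 subgroups of order 2.

3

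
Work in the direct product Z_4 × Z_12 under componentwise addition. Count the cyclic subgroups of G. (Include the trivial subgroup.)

20

A cyclic subgroup of order d is generated by each of its φ(d) elements of order d, so the cyclic subgroups of order d number (#elements of order d)/φ(d).
Cyclic subgroups by order — order 1: 1; order 2: 3; order 3: 1; order 4: 6; order 6: 3; order 12: 6.
Total: 20.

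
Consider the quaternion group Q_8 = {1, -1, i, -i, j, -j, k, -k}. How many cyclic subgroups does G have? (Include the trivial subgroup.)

A cyclic subgroup of order d is generated by each of its φ(d) elements of order d, so the cyclic subgroups of order d number (#elements of order d)/φ(d).
Cyclic subgroups by order — order 1: 1; order 2: 1; order 4: 3.
Total: 5.

5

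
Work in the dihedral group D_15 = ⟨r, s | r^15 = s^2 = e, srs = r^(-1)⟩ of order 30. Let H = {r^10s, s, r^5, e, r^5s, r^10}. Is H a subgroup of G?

|H| = 6 divides |G| = 30, consistent with Lagrange.
H contains the identity, every element's inverse is in H, and H is closed under ·: it is a subgroup.

Yes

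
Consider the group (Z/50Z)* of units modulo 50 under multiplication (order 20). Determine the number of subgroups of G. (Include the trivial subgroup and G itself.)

6

|G| = 20, so by Lagrange every subgroup order divides 20. Divisors: 1, 2, 4, 5, 10, 20.
Subgroups by order — order 1: 1; order 2: 1; order 4: 1; order 5: 1; order 10: 1; order 20: 1.
Total: 1 + 1 + 1 + 1 + 1 + 1 = 6.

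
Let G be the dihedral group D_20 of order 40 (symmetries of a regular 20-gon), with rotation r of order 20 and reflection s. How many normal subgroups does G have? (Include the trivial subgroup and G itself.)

9

G has 48 subgroups. Checking conjugation-invariance by order — order 1: 1/1 normal; order 2: 1/21 normal; order 4: 1/11 normal; order 5: 1/1 normal; order 8: 0/5 normal; order 10: 1/5 normal; order 20: 3/3 normal; order 40: 1/1 normal.
Total normal subgroups: 9.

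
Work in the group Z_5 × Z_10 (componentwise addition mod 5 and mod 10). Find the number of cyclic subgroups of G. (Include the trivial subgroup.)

14

Each element a generates a cyclic subgroup ⟨a⟩; distinct elements may generate the same one (a cyclic group of order d has φ(d) generators).
Cyclic subgroups by order — order 1: 1; order 2: 1; order 5: 6; order 10: 6.
Total: 14.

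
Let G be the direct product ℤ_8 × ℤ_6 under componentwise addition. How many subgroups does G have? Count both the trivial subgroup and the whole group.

|G| = 48, so by Lagrange every subgroup order divides 48. Divisors: 1, 2, 3, 4, 6, 8, 12, 16, 24, 48.
Subgroups by order — order 1: 1; order 2: 3; order 3: 1; order 4: 3; order 6: 3; order 8: 3; order 12: 3; order 16: 1; order 24: 3; order 48: 1.
Total: 1 + 3 + 1 + 3 + 3 + 3 + 3 + 1 + 3 + 1 = 22.

22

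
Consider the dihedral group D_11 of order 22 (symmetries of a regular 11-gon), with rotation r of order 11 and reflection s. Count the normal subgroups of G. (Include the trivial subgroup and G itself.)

3

G has 14 subgroups. Checking conjugation-invariance by order — order 1: 1/1 normal; order 2: 0/11 normal; order 11: 1/1 normal; order 22: 1/1 normal.
Total normal subgroups: 3.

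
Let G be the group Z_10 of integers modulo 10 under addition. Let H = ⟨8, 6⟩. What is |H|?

5

|⟨8⟩| = 5 and |⟨6⟩| = 5, so |H| is a multiple of lcm(5, 5) = 5 and divides |G| = 10.
Closing under the operation: H = {0, 2, 4, 6, 8}, so |H| = 5.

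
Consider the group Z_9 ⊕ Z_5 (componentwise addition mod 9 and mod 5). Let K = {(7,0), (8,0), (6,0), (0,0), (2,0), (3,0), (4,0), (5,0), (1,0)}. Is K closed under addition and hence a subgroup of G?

|K| = 9 divides |G| = 45, consistent with Lagrange.
K contains the identity, every element's inverse is in K, and K is closed under +: it is a subgroup.
In fact K = ⟨(4,0)⟩.

Yes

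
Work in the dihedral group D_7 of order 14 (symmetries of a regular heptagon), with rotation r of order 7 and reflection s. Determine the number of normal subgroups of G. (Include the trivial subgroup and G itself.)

3

G has 10 subgroups. Checking conjugation-invariance by order — order 1: 1/1 normal; order 2: 0/7 normal; order 7: 1/1 normal; order 14: 1/1 normal.
Total normal subgroups: 3.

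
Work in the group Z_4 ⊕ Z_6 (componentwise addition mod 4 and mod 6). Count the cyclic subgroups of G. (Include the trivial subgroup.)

12

Each element a generates a cyclic subgroup ⟨a⟩; distinct elements may generate the same one (a cyclic group of order d has φ(d) generators).
Cyclic subgroups by order — order 1: 1; order 2: 3; order 3: 1; order 4: 2; order 6: 3; order 12: 2.
Total: 12.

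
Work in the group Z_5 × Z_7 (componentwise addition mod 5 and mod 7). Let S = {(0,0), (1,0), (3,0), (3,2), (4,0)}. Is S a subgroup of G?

(3,2) ∈ S but its inverse (2,5) ∉ S, so S is not a subgroup.

No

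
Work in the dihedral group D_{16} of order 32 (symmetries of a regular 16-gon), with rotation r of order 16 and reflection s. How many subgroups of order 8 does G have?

|G| = 32 and 8 | 32, so subgroups of order 8 are possible by Lagrange.
The subgroups of order 8 are: {e, r^2, r^4, r^6, r^8, r^10, r^12, r^14}; {e, r^4, r^8, r^12, r^2s, r^6s, r^10s, r^14s}; {e, r^4, r^8, r^12, r^3s, r^7s, r^11s, r^15s}; {e, r^4, r^8, r^12, s, r^4s, r^8s, r^12s}; … (5 in all).
So G has 5 subgroups of order 8.

5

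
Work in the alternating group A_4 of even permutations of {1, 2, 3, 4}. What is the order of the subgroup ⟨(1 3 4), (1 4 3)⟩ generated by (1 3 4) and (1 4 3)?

3

|⟨(1 3 4)⟩| = 3 and |⟨(1 4 3)⟩| = 3, so |H| is a multiple of lcm(3, 3) = 3 and divides |G| = 12.
Closing under the operation: H = {e, (1 3 4), (1 4 3)}, so |H| = 3.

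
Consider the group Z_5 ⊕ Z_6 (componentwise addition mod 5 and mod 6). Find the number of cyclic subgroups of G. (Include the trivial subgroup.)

8

A cyclic subgroup of order d is generated by each of its φ(d) elements of order d, so the cyclic subgroups of order d number (#elements of order d)/φ(d).
Cyclic subgroups by order — order 1: 1; order 2: 1; order 3: 1; order 5: 1; order 6: 1; order 10: 1; order 15: 1; order 30: 1.
Total: 8.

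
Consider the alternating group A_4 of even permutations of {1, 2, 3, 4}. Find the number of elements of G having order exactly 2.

3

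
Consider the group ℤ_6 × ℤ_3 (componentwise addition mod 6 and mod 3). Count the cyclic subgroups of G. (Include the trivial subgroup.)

A cyclic subgroup of order d is generated by each of its φ(d) elements of order d, so the cyclic subgroups of order d number (#elements of order d)/φ(d).
Cyclic subgroups by order — order 1: 1; order 2: 1; order 3: 4; order 6: 4.
Total: 10.

10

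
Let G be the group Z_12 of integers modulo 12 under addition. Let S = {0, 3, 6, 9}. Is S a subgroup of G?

Yes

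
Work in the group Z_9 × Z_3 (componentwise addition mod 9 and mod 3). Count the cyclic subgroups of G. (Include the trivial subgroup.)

8

A cyclic subgroup of order d is generated by each of its φ(d) elements of order d, so the cyclic subgroups of order d number (#elements of order d)/φ(d).
Cyclic subgroups by order — order 1: 1; order 3: 4; order 9: 3.
Total: 8.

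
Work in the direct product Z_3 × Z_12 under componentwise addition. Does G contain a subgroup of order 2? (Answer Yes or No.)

Yes

2 | 36. A subgroup of order 2 is {(0,0), (0,6)}.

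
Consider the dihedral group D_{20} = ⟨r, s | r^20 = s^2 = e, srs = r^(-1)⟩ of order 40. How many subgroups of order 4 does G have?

|G| = 40 and 4 | 40, so subgroups of order 4 are possible by Lagrange.
The subgroups of order 4 are: {e, r^10, s, r^10s}; {e, r^10, rs, r^11s}; {e, r^10, r^2s, r^12s}; {e, r^10, r^3s, r^13s}; … (11 in all).
So G has 11 subgroups of order 4.

11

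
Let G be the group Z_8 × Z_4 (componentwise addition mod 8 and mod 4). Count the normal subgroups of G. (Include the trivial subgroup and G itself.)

G is abelian, so every subgroup is normal.
G has 22 subgroups in total, hence 22 normal subgroups.

22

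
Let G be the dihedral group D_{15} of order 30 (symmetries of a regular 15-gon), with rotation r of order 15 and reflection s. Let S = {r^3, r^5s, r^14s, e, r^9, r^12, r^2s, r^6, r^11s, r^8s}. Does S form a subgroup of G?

Yes

|S| = 10 divides |G| = 30, consistent with Lagrange.
S contains the identity, every element's inverse is in S, and S is closed under ·: it is a subgroup.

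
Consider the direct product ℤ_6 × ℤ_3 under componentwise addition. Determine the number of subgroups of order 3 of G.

4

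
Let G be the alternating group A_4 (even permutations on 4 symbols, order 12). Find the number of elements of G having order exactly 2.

3

The elements of order 2 are: (1 2)(3 4), (1 3)(2 4), (1 4)(2 3).
That's 3.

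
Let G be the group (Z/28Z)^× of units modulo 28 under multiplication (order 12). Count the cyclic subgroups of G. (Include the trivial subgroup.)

8

Group the elements of G by the cyclic subgroup they generate; each cyclic subgroup of order d accounts for φ(d) elements.
Cyclic subgroups by order — order 1: 1; order 2: 3; order 3: 1; order 6: 3.
Total: 8.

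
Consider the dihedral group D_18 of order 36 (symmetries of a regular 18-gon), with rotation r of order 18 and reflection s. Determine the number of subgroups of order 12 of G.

|G| = 36 and 12 | 36, so subgroups of order 12 are possible by Lagrange.
The subgroups of order 12 are: {e, r^3, r^6, r^9, r^12, r^15, rs, r^4s, r^7s, r^10s, r^13s, r^16s}; {e, r^3, r^6, r^9, r^12, r^15, r^2s, r^5s, r^8s, r^11s, r^14s, r^17s}; {e, r^3, r^6, r^9, r^12, r^15, s, r^3s, r^6s, r^9s, r^12s, r^15s}.
So G has 3 subgroups of order 12.

3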